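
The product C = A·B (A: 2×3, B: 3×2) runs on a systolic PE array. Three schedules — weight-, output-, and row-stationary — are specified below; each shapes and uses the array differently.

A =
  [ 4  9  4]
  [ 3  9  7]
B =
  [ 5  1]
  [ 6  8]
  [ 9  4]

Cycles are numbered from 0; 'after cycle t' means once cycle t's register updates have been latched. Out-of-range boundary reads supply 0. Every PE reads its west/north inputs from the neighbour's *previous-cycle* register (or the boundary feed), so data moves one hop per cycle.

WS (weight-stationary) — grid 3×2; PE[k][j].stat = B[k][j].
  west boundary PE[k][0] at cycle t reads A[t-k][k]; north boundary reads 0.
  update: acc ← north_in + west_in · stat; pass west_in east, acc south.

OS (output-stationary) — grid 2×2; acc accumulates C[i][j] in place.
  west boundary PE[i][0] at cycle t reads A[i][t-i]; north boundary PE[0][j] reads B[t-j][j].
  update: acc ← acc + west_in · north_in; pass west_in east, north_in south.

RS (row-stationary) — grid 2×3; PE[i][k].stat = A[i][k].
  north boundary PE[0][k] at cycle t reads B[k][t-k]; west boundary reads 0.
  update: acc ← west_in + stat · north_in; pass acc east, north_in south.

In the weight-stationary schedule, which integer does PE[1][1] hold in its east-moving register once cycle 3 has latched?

register = 9

WS (3×2). Following PE[1][1] plus its west/north inputs:
  after 0 — PE[0][1] acc=0, pass-E 0, pass-S 0
  after 0 — PE[1][0] acc=0, pass-E 0, pass-S 0
  after 0 — PE[1][1] acc=0, pass-E 0, pass-S 0
  after 1 — PE[0][1] acc=4, pass-E 4, pass-S 4
  after 1 — PE[1][0] acc=74, pass-E 9, pass-S 74
  after 1 — PE[1][1] acc=0, pass-E 0, pass-S 0
  after 2 — PE[0][1] acc=3, pass-E 3, pass-S 3
  after 2 — PE[1][0] acc=69, pass-E 9, pass-S 69
  after 2 — PE[1][1] acc=76, pass-E 9, pass-S 76
  after 3 — PE[0][1] acc=0, pass-E 0, pass-S 0
  after 3 — PE[1][0] acc=0, pass-E 0, pass-S 0
  after 3 — PE[1][1] acc=75, pass-E 9, pass-S 75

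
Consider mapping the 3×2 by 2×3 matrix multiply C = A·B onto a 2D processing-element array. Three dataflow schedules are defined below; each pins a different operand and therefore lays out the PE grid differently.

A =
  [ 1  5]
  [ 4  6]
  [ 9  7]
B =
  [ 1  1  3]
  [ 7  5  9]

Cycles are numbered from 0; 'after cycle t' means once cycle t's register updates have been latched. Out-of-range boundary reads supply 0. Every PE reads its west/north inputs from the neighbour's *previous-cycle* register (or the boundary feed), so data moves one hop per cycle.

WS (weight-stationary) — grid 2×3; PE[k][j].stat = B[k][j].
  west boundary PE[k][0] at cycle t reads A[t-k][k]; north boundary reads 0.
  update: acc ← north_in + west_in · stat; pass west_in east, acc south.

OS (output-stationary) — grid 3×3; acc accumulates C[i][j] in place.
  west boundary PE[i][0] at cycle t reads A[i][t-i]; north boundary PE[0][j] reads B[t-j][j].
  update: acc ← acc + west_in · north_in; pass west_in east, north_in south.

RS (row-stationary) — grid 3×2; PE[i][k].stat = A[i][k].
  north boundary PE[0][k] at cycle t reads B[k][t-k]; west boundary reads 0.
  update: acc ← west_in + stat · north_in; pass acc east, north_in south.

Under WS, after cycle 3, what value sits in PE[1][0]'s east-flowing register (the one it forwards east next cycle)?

register = 7

WS on a 2×3 grid — tracing PE[1][0] and its feeders:
  t=0 PE[0][0]: acc=1 h=1 v=1
  t=0 PE[1][0]: acc=0 h=0 v=0
  t=1 PE[0][0]: acc=4 h=4 v=4
  t=1 PE[1][0]: acc=36 h=5 v=36
  t=2 PE[0][0]: acc=9 h=9 v=9
  t=2 PE[1][0]: acc=46 h=6 v=46
  t=3 PE[0][0]: acc=0 h=0 v=0
  t=3 PE[1][0]: acc=58 h=7 v=58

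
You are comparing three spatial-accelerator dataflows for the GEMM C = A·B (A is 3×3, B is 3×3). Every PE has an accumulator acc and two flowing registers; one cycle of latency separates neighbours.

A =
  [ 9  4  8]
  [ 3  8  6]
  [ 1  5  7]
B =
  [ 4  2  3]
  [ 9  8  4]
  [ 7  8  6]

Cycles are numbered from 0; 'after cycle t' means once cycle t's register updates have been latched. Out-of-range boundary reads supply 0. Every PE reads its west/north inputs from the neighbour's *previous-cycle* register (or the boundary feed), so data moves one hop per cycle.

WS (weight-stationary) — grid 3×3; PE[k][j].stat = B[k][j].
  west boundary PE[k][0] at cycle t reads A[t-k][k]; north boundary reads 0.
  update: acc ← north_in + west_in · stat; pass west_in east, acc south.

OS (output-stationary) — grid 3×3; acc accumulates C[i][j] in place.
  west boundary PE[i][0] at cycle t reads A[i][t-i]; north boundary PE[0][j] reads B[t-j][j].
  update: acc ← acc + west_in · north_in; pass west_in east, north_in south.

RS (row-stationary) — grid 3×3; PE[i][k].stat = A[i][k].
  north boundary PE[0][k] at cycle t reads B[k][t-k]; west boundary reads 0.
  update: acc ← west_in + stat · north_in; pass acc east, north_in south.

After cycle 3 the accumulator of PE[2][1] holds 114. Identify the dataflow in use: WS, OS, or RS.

dataflow = WS

WS (3×3 grid), PE[2][1]:
  t=0 PE[2][1]: acc=0 h=0 v=0
  t=1 PE[2][1]: acc=0 h=0 v=0
  t=2 PE[2][1]: acc=0 h=0 v=0
  t=3 PE[2][1]: acc=114 h=8 v=114
OS (3×3 grid), PE[2][1]:
  t=0 PE[2][1]: acc=0 h=0 v=0
  t=1 PE[2][1]: acc=0 h=0 v=0
  t=2 PE[2][1]: acc=0 h=0 v=0
  t=3 PE[2][1]: acc=2 h=1 v=2
RS (3×3 grid), PE[2][1]:
  t=0 PE[2][1]: acc=0 h=0 v=0
  t=1 PE[2][1]: acc=0 h=0 v=0
  t=2 PE[2][1]: acc=0 h=0 v=0
  t=3 PE[2][1]: acc=49 h=49 v=9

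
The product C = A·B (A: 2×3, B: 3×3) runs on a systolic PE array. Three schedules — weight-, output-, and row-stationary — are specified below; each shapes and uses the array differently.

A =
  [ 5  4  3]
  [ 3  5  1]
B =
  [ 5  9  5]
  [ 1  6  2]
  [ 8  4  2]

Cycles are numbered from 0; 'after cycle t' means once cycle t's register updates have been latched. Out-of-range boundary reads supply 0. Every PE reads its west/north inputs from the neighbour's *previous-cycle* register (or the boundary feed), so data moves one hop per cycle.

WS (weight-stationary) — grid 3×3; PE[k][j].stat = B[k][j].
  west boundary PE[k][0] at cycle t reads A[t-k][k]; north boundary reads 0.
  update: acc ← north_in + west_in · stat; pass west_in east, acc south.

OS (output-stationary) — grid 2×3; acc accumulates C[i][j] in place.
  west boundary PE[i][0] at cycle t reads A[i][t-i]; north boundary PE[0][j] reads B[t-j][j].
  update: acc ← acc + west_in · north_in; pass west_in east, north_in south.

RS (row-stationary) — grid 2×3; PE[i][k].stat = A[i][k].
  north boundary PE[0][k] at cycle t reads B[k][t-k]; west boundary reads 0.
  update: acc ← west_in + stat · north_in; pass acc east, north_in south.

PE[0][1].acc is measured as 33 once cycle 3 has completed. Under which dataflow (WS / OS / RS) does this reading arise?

dataflow = RS

— WS: 3×3; PE[0][1] trace:
  0: (0,1).acc=0  regs=<0,0>
  1: (0,1).acc=45  regs=<5,45>
  2: (0,1).acc=27  regs=<3,27>
  3: (0,1).acc=0  regs=<0,0>
— OS: 2×3; PE[0][1] trace:
  0: (0,1).acc=0  regs=<0,0>
  1: (0,1).acc=45  regs=<5,9>
  2: (0,1).acc=69  regs=<4,6>
  3: (0,1).acc=81  regs=<3,4>
— RS: 2×3; PE[0][1] trace:
  0: (0,1).acc=0  regs=<0,0>
  1: (0,1).acc=29  regs=<29,1>
  2: (0,1).acc=69  regs=<69,6>
  3: (0,1).acc=33  regs=<33,2>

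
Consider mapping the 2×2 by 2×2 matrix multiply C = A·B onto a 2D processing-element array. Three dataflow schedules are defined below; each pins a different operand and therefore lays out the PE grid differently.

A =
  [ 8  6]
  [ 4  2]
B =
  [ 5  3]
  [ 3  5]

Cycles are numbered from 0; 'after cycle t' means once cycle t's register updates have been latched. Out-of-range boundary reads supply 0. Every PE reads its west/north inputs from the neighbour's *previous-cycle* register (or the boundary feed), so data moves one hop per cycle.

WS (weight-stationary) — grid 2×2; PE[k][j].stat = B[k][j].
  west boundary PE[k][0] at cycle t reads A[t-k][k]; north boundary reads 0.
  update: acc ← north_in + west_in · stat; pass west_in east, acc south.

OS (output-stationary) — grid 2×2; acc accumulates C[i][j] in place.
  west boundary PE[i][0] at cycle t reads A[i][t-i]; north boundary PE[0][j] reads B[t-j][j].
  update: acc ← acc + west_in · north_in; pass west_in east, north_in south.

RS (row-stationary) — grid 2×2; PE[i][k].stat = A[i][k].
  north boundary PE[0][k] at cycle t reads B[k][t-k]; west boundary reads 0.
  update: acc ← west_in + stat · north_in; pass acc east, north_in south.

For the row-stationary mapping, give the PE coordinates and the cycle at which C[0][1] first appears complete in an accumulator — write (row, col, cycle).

(row, col, cycle) = (0, 1, 2)

Under RS, C[0][1] lands at PE[0][1]:
  cycle 0: PE[0][1] → acc 0, east 0, south 0
  cycle 1: PE[0][1] → acc 58, east 58, south 3
  cycle 2: PE[0][1] → acc 54, east 54, south 5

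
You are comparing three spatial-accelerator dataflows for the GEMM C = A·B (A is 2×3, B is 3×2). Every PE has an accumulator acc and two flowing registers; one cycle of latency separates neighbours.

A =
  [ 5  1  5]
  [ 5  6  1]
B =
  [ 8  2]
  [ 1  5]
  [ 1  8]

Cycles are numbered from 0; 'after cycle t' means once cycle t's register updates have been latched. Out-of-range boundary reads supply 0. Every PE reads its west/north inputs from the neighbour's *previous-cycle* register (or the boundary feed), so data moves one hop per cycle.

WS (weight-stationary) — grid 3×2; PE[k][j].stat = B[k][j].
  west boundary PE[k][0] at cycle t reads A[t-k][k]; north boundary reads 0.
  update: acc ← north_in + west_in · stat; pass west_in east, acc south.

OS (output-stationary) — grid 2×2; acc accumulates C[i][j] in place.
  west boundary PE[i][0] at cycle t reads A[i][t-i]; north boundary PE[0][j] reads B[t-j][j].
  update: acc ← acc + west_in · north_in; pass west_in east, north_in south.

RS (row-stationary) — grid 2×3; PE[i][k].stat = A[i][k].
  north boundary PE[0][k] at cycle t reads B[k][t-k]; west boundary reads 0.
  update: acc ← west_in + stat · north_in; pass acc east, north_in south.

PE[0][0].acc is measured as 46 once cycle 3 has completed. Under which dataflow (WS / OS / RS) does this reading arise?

WS [3×2] PE[0][0] across cycles:
  0: (0,0).acc=40  regs=<5,40>
  1: (0,0).acc=40  regs=<5,40>
  2: (0,0).acc=0  regs=<0,0>
  3: (0,0).acc=0  regs=<0,0>
OS [2×2] PE[0][0] across cycles:
  0: (0,0).acc=40  regs=<5,8>
  1: (0,0).acc=41  regs=<1,1>
  2: (0,0).acc=46  regs=<5,1>
  3: (0,0).acc=46  regs=<0,0>
RS [2×3] PE[0][0] across cycles:
  0: (0,0).acc=40  regs=<40,8>
  1: (0,0).acc=10  regs=<10,2>
  2: (0,0).acc=0  regs=<0,0>
  3: (0,0).acc=0  regs=<0,0>

dataflow = OS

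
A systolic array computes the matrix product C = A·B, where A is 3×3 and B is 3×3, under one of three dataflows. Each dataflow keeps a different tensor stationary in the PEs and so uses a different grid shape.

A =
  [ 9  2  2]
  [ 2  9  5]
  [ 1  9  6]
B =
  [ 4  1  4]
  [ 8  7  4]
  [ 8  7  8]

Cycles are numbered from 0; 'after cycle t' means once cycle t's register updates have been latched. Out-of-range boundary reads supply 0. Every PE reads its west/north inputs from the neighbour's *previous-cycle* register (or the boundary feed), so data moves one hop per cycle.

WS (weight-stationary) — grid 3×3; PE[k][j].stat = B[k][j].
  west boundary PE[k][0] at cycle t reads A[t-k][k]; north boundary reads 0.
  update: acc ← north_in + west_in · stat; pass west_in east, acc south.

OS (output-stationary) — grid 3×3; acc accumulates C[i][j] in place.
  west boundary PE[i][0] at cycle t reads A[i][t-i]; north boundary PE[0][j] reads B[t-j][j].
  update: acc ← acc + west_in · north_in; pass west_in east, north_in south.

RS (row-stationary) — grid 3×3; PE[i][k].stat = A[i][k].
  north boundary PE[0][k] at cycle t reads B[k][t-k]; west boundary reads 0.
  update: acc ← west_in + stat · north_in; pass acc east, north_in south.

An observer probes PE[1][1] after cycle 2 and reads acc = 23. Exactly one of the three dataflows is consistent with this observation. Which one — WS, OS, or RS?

WS (3×3 grid), PE[1][1]:
  0: (1,1).acc=0  regs=<0,0>
  1: (1,1).acc=0  regs=<0,0>
  2: (1,1).acc=23  regs=<2,23>
OS (3×3 grid), PE[1][1]:
  0: (1,1).acc=0  regs=<0,0>
  1: (1,1).acc=0  regs=<0,0>
  2: (1,1).acc=2  regs=<2,1>
RS (3×3 grid), PE[1][1]:
  0: (1,1).acc=0  regs=<0,0>
  1: (1,1).acc=0  regs=<0,0>
  2: (1,1).acc=80  regs=<80,8>

dataflow = WS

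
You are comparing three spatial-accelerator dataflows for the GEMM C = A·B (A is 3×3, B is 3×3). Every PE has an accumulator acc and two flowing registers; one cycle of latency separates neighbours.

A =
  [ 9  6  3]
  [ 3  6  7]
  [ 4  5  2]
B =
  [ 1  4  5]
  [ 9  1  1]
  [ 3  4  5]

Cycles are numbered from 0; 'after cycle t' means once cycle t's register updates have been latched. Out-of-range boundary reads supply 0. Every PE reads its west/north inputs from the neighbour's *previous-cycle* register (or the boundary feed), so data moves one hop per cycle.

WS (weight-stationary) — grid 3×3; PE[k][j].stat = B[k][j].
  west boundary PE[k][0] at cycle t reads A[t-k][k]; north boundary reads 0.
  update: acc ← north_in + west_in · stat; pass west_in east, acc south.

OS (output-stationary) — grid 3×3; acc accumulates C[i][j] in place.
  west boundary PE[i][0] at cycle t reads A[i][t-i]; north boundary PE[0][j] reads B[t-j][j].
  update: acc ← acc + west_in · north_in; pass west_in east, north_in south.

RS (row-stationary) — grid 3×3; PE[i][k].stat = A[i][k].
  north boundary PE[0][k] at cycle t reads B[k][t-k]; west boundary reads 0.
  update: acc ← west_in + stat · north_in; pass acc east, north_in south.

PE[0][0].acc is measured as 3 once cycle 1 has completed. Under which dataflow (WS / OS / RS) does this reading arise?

WS (3×3 grid), PE[0][0]:
  0: (0,0).acc=9  regs=<9,9>
  1: (0,0).acc=3  regs=<3,3>
OS (3×3 grid), PE[0][0]:
  0: (0,0).acc=9  regs=<9,1>
  1: (0,0).acc=63  regs=<6,9>
RS (3×3 grid), PE[0][0]:
  0: (0,0).acc=9  regs=<9,1>
  1: (0,0).acc=36  regs=<36,4>

dataflow = WS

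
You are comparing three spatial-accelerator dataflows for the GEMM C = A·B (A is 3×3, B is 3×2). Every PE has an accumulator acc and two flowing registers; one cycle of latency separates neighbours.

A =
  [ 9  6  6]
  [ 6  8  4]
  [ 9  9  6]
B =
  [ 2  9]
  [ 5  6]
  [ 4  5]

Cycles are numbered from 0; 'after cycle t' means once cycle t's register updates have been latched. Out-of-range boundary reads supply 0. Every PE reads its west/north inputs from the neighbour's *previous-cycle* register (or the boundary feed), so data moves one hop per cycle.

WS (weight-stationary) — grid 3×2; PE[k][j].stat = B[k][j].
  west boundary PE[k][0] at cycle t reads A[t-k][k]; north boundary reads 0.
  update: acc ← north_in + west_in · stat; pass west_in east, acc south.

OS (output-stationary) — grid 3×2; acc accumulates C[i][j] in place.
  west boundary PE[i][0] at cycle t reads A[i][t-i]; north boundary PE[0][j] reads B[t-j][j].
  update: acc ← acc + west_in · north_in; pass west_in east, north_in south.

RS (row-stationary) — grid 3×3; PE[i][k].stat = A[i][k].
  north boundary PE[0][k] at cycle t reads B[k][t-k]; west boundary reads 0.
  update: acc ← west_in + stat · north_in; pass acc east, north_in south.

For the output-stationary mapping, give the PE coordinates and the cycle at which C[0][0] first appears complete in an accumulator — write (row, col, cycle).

OS — PE[0][0] is where C[0][0] collects:
  c0 r0c0: 18 / 9 / 2
  c1 r0c0: 48 / 6 / 5
  c2 r0c0: 72 / 6 / 4

(row, col, cycle) = (0, 0, 2)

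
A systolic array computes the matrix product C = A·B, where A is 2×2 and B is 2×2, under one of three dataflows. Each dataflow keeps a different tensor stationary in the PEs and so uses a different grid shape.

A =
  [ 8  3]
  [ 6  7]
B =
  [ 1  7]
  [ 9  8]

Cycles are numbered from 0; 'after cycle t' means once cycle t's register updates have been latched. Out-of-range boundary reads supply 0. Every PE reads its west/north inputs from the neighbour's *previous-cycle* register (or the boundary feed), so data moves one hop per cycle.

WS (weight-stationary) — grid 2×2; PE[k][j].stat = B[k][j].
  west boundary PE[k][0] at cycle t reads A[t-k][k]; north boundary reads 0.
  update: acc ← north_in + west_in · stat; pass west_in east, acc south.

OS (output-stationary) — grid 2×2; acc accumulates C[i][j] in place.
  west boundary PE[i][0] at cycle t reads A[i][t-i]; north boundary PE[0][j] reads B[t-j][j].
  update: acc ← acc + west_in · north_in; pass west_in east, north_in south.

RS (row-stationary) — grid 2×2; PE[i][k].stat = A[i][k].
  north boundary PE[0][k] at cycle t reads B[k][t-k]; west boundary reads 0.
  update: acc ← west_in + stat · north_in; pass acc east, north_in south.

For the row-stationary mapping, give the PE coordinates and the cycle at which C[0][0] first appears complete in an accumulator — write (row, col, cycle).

Under RS, C[0][0] lands at PE[0][1]:
  0: (0,1).acc=0  regs=<0,0>
  1: (0,1).acc=35  regs=<35,9>

(row, col, cycle) = (0, 1, 1)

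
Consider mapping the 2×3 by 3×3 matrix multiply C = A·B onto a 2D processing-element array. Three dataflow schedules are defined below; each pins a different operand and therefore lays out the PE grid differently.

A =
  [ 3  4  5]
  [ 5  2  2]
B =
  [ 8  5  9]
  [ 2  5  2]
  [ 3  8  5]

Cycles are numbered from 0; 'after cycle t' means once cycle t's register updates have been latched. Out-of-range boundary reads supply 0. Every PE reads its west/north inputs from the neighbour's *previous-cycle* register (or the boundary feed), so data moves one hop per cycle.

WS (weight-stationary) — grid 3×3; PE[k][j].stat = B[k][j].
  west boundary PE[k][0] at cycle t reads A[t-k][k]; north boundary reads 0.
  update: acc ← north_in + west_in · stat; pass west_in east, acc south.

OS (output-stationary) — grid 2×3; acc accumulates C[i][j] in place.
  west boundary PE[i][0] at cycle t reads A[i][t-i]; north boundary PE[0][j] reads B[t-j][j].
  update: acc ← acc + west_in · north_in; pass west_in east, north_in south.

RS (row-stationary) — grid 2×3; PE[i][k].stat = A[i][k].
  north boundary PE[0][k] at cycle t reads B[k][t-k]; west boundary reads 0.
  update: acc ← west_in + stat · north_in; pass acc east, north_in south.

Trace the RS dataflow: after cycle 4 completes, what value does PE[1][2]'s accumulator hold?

RS on a 2×3 grid — tracing PE[1][2] and its feeders:
  after 0 — PE[0][2] acc=0, pass-E 0, pass-S 0
  after 0 — PE[1][1] acc=0, pass-E 0, pass-S 0
  after 0 — PE[1][2] acc=0, pass-E 0, pass-S 0
  after 1 — PE[0][2] acc=0, pass-E 0, pass-S 0
  after 1 — PE[1][1] acc=0, pass-E 0, pass-S 0
  after 1 — PE[1][2] acc=0, pass-E 0, pass-S 0
  after 2 — PE[0][2] acc=47, pass-E 47, pass-S 3
  after 2 — PE[1][1] acc=44, pass-E 44, pass-S 2
  after 2 — PE[1][2] acc=0, pass-E 0, pass-S 0
  after 3 — PE[0][2] acc=75, pass-E 75, pass-S 8
  after 3 — PE[1][1] acc=35, pass-E 35, pass-S 5
  after 3 — PE[1][2] acc=50, pass-E 50, pass-S 3
  after 4 — PE[0][2] acc=60, pass-E 60, pass-S 5
  after 4 — PE[1][1] acc=49, pass-E 49, pass-S 2
  after 4 — PE[1][2] acc=51, pass-E 51, pass-S 8

PE[1][2].acc = 51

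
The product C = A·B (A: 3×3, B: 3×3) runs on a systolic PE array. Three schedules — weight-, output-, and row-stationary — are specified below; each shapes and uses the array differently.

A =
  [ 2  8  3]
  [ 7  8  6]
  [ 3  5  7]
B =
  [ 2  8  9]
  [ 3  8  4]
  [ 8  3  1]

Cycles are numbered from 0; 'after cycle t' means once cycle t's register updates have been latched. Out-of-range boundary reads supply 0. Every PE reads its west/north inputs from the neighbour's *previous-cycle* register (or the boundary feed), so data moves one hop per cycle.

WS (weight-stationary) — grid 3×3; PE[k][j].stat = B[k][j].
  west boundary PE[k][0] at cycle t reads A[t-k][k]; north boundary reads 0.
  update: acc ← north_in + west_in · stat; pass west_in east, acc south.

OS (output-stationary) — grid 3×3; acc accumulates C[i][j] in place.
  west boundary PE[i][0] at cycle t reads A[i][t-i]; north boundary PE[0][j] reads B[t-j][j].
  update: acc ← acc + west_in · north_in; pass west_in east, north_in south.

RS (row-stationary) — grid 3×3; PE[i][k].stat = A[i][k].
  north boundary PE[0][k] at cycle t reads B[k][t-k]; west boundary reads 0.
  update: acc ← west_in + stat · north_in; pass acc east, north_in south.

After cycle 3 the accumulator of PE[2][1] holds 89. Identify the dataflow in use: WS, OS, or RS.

dataflow = WS

WS [3×3] PE[2][1] across cycles:
  t=0 PE[2][1]: acc=0 h=0 v=0
  t=1 PE[2][1]: acc=0 h=0 v=0
  t=2 PE[2][1]: acc=0 h=0 v=0
  t=3 PE[2][1]: acc=89 h=3 v=89
OS [3×3] PE[2][1] across cycles:
  t=0 PE[2][1]: acc=0 h=0 v=0
  t=1 PE[2][1]: acc=0 h=0 v=0
  t=2 PE[2][1]: acc=0 h=0 v=0
  t=3 PE[2][1]: acc=24 h=3 v=8
RS [3×3] PE[2][1] across cycles:
  t=0 PE[2][1]: acc=0 h=0 v=0
  t=1 PE[2][1]: acc=0 h=0 v=0
  t=2 PE[2][1]: acc=0 h=0 v=0
  t=3 PE[2][1]: acc=21 h=21 v=3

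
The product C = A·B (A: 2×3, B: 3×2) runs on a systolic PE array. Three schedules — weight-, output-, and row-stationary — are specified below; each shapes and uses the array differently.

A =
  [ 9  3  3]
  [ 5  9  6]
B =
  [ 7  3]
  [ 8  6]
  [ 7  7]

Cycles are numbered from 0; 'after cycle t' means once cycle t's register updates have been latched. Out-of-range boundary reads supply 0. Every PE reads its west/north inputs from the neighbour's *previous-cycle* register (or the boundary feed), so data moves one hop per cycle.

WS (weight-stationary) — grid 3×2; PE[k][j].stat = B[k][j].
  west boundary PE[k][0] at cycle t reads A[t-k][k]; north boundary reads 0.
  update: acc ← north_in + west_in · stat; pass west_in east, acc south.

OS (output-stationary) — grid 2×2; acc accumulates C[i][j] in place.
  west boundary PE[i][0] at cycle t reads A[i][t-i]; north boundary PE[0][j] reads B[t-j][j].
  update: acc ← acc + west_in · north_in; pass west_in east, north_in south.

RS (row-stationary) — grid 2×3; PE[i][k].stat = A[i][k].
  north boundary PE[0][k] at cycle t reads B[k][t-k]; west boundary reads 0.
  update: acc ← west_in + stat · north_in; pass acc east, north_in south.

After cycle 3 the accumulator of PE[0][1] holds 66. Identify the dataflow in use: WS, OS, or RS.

Under WS (3×2), PE[0][1]:
  step 0 · PE0,1: acc=0; fwd→0 fwd↓0
  step 1 · PE0,1: acc=27; fwd→9 fwd↓27
  step 2 · PE0,1: acc=15; fwd→5 fwd↓15
  step 3 · PE0,1: acc=0; fwd→0 fwd↓0
Under OS (2×2), PE[0][1]:
  step 0 · PE0,1: acc=0; fwd→0 fwd↓0
  step 1 · PE0,1: acc=27; fwd→9 fwd↓3
  step 2 · PE0,1: acc=45; fwd→3 fwd↓6
  step 3 · PE0,1: acc=66; fwd→3 fwd↓7
Under RS (2×3), PE[0][1]:
  step 0 · PE0,1: acc=0; fwd→0 fwd↓0
  step 1 · PE0,1: acc=87; fwd→87 fwd↓8
  step 2 · PE0,1: acc=45; fwd→45 fwd↓6
  step 3 · PE0,1: acc=0; fwd→0 fwd↓0

dataflow = OS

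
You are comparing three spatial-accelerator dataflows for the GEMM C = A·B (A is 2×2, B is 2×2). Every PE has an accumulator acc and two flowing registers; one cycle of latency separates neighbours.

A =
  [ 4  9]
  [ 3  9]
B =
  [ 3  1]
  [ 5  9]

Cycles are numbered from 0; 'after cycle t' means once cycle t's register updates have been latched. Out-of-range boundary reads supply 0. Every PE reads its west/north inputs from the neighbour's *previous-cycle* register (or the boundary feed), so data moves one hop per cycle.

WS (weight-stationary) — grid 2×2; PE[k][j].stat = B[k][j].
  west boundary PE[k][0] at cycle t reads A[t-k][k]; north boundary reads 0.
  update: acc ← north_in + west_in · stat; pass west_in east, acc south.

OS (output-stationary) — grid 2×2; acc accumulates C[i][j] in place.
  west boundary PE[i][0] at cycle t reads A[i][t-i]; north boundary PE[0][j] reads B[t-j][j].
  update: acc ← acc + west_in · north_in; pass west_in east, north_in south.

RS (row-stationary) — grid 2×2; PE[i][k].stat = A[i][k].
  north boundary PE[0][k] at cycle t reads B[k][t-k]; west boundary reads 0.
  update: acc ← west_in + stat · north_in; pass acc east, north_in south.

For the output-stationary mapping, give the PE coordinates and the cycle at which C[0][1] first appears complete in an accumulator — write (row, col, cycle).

Under OS, C[0][1] lands at PE[0][1]:
  cycle 0: PE[0][1] → acc 0, east 0, south 0
  cycle 1: PE[0][1] → acc 4, east 4, south 1
  cycle 2: PE[0][1] → acc 85, east 9, south 9

(row, col, cycle) = (0, 1, 2)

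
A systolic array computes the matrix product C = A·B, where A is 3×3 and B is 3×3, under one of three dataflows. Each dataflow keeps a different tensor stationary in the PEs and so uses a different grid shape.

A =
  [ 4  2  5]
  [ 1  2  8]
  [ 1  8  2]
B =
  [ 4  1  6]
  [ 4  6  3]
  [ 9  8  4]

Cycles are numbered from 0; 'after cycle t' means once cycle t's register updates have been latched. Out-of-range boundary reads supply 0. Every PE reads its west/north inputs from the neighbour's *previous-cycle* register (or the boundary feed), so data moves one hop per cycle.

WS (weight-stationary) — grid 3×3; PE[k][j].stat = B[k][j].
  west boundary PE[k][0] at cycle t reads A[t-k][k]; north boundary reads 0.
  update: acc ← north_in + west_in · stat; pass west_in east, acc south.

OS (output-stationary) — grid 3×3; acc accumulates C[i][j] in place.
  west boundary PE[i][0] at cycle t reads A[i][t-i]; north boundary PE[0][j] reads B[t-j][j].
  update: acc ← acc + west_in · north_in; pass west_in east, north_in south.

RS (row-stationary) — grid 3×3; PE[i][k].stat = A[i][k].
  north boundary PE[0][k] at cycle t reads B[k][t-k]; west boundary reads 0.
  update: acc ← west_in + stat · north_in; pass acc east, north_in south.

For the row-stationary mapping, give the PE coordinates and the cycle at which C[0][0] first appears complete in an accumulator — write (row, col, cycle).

Under RS, C[0][0] lands at PE[0][2]:
  cycle 0: PE[0][2] → acc 0, east 0, south 0
  cycle 1: PE[0][2] → acc 0, east 0, south 0
  cycle 2: PE[0][2] → acc 69, east 69, south 9

(row, col, cycle) = (0, 2, 2)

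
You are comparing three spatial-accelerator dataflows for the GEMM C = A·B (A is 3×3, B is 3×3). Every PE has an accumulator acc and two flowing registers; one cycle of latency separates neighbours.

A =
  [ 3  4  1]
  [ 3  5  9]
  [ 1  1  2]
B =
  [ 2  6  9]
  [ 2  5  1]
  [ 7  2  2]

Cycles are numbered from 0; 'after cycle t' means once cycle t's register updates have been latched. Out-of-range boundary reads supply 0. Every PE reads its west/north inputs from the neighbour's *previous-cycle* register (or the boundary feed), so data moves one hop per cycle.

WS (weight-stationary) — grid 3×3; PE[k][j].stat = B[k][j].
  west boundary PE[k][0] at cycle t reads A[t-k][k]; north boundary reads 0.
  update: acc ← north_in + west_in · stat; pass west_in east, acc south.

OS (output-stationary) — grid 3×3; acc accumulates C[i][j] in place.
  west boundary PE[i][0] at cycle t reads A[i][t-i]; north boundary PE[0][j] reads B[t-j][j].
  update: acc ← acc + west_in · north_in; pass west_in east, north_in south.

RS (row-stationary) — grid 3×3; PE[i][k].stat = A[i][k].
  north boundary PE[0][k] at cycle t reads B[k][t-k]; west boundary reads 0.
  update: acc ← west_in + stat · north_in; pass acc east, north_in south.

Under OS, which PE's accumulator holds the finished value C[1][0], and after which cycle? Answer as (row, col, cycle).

OS: C[1][0] accumulates in PE[1][0]:
  cycle 0: PE[1][0] → acc 0, east 0, south 0
  cycle 1: PE[1][0] → acc 6, east 3, south 2
  cycle 2: PE[1][0] → acc 16, east 5, south 2
  cycle 3: PE[1][0] → acc 79, east 9, south 7

(row, col, cycle) = (1, 0, 3)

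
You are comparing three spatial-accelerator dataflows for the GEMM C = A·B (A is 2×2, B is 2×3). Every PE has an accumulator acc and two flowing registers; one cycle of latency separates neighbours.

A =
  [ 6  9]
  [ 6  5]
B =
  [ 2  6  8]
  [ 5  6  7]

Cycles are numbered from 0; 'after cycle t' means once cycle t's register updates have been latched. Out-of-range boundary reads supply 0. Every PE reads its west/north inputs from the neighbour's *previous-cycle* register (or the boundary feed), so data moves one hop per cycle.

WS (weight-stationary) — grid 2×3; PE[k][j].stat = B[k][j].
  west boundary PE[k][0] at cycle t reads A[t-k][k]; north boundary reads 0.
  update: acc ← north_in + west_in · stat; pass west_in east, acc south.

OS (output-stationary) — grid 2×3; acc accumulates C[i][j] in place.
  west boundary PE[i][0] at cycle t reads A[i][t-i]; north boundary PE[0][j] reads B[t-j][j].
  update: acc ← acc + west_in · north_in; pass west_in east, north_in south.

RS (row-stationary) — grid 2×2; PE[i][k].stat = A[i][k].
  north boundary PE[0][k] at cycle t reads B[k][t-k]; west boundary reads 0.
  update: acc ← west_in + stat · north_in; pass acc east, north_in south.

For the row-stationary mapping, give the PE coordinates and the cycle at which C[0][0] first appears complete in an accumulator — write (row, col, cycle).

(row, col, cycle) = (0, 1, 1)

RS: C[0][0] accumulates in PE[0][1]:
  [0] (0,1) acc=0 (h:0 v:0)
  [1] (0,1) acc=57 (h:57 v:5)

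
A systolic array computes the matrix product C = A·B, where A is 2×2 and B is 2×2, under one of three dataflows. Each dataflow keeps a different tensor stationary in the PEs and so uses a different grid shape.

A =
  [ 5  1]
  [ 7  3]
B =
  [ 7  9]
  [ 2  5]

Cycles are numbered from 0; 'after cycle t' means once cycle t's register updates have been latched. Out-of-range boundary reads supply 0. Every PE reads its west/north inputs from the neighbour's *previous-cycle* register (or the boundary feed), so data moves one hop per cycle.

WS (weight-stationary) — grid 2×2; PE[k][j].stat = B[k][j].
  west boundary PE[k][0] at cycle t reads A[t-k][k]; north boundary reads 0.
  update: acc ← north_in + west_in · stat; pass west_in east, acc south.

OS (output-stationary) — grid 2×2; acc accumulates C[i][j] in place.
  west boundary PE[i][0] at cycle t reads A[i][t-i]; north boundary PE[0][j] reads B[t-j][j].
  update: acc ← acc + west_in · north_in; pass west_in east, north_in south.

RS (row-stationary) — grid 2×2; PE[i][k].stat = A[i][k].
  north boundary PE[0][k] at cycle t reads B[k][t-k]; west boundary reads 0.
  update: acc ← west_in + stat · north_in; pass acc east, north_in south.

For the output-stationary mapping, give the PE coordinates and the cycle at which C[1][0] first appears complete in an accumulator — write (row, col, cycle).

Under OS, C[1][0] lands at PE[1][0]:
  [0] (1,0) acc=0 (h:0 v:0)
  [1] (1,0) acc=49 (h:7 v:7)
  [2] (1,0) acc=55 (h:3 v:2)

(row, col, cycle) = (1, 0, 2)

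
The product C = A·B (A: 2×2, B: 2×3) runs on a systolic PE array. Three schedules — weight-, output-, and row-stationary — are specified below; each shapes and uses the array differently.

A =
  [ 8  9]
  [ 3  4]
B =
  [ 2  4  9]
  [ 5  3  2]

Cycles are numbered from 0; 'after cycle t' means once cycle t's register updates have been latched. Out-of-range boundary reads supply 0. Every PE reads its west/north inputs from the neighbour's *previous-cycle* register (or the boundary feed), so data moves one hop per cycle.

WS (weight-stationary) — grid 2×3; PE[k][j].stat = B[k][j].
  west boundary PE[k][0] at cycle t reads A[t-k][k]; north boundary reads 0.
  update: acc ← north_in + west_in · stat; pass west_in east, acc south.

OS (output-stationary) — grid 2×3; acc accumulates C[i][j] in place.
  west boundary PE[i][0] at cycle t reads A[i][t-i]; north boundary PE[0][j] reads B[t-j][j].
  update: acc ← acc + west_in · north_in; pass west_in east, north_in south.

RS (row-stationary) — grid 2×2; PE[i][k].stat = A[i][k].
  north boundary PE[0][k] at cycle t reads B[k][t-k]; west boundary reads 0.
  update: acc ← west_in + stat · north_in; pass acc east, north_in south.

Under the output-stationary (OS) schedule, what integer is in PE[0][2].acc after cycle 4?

PE[0][2].acc = 90

OS 2×3: PE[0][2] cycle-by-cycle (with neighbour feeds):
  @0  [0,1]  acc 0  |  →0  ↓0
  @0  [0,2]  acc 0  |  →0  ↓0
  @1  [0,1]  acc 32  |  →8  ↓4
  @1  [0,2]  acc 0  |  →0  ↓0
  @2  [0,1]  acc 59  |  →9  ↓3
  @2  [0,2]  acc 72  |  →8  ↓9
  @3  [0,1]  acc 59  |  →0  ↓0
  @3  [0,2]  acc 90  |  →9  ↓2
  @4  [0,1]  acc 59  |  →0  ↓0
  @4  [0,2]  acc 90  |  →0  ↓0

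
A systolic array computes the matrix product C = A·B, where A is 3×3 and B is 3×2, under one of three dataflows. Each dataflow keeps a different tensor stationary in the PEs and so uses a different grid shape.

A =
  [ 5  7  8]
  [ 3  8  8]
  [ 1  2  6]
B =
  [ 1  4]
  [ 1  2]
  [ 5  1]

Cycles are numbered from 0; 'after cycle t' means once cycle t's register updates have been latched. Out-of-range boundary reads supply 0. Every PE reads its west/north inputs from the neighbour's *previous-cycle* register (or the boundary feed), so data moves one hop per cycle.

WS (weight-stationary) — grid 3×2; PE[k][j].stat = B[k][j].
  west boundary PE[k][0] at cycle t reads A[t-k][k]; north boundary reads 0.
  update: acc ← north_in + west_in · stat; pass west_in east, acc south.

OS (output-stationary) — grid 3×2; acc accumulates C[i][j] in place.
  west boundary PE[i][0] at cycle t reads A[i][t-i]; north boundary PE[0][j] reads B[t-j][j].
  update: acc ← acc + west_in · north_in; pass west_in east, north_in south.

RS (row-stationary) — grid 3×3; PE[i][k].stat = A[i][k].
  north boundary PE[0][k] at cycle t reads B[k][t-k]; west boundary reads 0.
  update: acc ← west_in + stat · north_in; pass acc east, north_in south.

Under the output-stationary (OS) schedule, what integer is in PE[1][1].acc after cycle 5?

PE[1][1].acc = 36

Tracing OS — 3×2 array, target PE[1][1]:
  after 0 — PE[0][1] acc=0, pass-E 0, pass-S 0
  after 0 — PE[1][0] acc=0, pass-E 0, pass-S 0
  after 0 — PE[1][1] acc=0, pass-E 0, pass-S 0
  after 1 — PE[0][1] acc=20, pass-E 5, pass-S 4
  after 1 — PE[1][0] acc=3, pass-E 3, pass-S 1
  after 1 — PE[1][1] acc=0, pass-E 0, pass-S 0
  after 2 — PE[0][1] acc=34, pass-E 7, pass-S 2
  after 2 — PE[1][0] acc=11, pass-E 8, pass-S 1
  after 2 — PE[1][1] acc=12, pass-E 3, pass-S 4
  after 3 — PE[0][1] acc=42, pass-E 8, pass-S 1
  after 3 — PE[1][0] acc=51, pass-E 8, pass-S 5
  after 3 — PE[1][1] acc=28, pass-E 8, pass-S 2
  after 4 — PE[0][1] acc=42, pass-E 0, pass-S 0
  after 4 — PE[1][0] acc=51, pass-E 0, pass-S 0
  after 4 — PE[1][1] acc=36, pass-E 8, pass-S 1
  after 5 — PE[0][1] acc=42, pass-E 0, pass-S 0
  after 5 — PE[1][0] acc=51, pass-E 0, pass-S 0
  after 5 — PE[1][1] acc=36, pass-E 0, pass-S 0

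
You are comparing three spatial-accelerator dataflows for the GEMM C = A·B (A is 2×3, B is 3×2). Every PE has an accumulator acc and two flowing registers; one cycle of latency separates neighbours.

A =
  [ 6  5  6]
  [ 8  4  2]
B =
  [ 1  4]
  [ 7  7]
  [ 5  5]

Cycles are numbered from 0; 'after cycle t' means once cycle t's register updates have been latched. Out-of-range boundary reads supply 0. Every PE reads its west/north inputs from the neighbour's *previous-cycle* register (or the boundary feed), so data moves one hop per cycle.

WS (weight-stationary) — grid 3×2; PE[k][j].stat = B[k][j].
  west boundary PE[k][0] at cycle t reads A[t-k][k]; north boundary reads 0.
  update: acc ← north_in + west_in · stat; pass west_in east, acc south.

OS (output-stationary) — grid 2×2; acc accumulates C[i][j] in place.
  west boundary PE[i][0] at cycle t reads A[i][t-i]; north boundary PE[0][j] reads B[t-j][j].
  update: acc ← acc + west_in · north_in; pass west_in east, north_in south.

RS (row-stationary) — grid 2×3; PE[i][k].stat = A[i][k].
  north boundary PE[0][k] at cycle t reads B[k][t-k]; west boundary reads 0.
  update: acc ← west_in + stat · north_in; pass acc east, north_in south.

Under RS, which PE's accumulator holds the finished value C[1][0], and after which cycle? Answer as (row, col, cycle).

RS: C[1][0] accumulates in PE[1][2]:
  step 0 · PE1,2: acc=0; fwd→0 fwd↓0
  step 1 · PE1,2: acc=0; fwd→0 fwd↓0
  step 2 · PE1,2: acc=0; fwd→0 fwd↓0
  step 3 · PE1,2: acc=46; fwd→46 fwd↓5

(row, col, cycle) = (1, 2, 3)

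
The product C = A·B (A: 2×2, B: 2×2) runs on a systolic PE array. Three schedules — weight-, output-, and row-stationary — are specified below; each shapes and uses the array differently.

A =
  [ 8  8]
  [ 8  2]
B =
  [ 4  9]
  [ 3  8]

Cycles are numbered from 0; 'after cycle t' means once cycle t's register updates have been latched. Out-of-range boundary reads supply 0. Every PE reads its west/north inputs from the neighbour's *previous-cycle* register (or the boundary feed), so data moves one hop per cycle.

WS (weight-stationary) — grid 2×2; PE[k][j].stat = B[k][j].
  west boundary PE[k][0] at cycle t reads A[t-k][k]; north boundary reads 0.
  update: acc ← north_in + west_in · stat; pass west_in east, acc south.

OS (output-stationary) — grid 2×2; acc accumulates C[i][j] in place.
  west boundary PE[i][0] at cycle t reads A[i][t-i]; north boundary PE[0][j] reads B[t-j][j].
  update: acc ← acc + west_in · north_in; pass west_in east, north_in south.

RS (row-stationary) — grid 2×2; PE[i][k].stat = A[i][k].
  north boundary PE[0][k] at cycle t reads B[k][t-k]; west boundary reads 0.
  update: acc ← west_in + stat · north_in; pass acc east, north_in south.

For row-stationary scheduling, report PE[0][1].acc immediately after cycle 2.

RS on a 2×2 grid — tracing PE[0][1] and its feeders:
  0: (0,0).acc=32  regs=<32,4>
  0: (0,1).acc=0  regs=<0,0>
  1: (0,0).acc=72  regs=<72,9>
  1: (0,1).acc=56  regs=<56,3>
  2: (0,0).acc=0  regs=<0,0>
  2: (0,1).acc=136  regs=<136,8>

PE[0][1].acc = 136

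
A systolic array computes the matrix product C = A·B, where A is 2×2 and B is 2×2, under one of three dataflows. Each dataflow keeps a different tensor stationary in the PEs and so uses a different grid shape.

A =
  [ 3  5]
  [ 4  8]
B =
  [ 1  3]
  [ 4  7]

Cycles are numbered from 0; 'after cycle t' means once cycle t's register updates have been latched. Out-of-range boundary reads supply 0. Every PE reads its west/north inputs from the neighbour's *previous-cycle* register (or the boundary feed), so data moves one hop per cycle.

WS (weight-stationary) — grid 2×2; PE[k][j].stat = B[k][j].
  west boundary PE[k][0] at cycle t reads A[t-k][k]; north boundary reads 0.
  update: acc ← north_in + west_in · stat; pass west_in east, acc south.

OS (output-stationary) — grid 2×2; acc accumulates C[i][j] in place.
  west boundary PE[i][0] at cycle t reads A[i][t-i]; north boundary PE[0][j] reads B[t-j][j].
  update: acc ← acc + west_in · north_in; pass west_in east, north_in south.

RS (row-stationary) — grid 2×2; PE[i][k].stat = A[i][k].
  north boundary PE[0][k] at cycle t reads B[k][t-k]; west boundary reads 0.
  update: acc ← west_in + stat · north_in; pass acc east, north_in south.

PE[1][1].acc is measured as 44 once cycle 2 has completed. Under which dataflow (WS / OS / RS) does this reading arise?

Under WS (2×2), PE[1][1]:
  0: (1,1).acc=0  regs=<0,0>
  1: (1,1).acc=0  regs=<0,0>
  2: (1,1).acc=44  regs=<5,44>
Under OS (2×2), PE[1][1]:
  0: (1,1).acc=0  regs=<0,0>
  1: (1,1).acc=0  regs=<0,0>
  2: (1,1).acc=12  regs=<4,3>
Under RS (2×2), PE[1][1]:
  0: (1,1).acc=0  regs=<0,0>
  1: (1,1).acc=0  regs=<0,0>
  2: (1,1).acc=36  regs=<36,4>

dataflow = WS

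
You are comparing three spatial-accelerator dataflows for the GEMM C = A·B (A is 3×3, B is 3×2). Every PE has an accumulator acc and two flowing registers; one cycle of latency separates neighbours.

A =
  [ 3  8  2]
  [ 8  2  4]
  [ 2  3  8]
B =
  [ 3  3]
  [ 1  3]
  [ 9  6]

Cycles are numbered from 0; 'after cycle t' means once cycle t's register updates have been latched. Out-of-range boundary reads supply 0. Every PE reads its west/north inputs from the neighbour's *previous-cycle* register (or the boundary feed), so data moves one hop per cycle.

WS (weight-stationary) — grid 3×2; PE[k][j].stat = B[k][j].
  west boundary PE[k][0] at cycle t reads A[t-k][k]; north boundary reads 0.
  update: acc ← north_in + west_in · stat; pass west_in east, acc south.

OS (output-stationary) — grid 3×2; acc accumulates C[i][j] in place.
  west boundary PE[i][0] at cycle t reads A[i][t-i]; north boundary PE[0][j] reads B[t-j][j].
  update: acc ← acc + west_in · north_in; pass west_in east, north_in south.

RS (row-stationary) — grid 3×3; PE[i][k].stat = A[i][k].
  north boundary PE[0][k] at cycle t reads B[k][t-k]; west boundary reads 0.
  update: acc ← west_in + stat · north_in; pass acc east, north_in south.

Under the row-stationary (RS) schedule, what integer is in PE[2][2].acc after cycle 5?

RS on a 3×3 grid — tracing PE[2][2] and its feeders:
  t=0 PE[1][2]: acc=0 h=0 v=0
  t=0 PE[2][1]: acc=0 h=0 v=0
  t=0 PE[2][2]: acc=0 h=0 v=0
  t=1 PE[1][2]: acc=0 h=0 v=0
  t=1 PE[2][1]: acc=0 h=0 v=0
  t=1 PE[2][2]: acc=0 h=0 v=0
  t=2 PE[1][2]: acc=0 h=0 v=0
  t=2 PE[2][1]: acc=0 h=0 v=0
  t=2 PE[2][2]: acc=0 h=0 v=0
  t=3 PE[1][2]: acc=62 h=62 v=9
  t=3 PE[2][1]: acc=9 h=9 v=1
  t=3 PE[2][2]: acc=0 h=0 v=0
  t=4 PE[1][2]: acc=54 h=54 v=6
  t=4 PE[2][1]: acc=15 h=15 v=3
  t=4 PE[2][2]: acc=81 h=81 v=9
  t=5 PE[1][2]: acc=0 h=0 v=0
  t=5 PE[2][1]: acc=0 h=0 v=0
  t=5 PE[2][2]: acc=63 h=63 v=6

PE[2][2].acc = 63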